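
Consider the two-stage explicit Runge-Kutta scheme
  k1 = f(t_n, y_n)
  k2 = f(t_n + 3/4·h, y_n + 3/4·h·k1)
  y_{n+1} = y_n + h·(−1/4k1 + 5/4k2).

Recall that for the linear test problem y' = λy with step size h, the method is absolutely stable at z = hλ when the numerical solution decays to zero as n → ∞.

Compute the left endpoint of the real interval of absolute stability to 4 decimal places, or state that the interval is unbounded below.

z* = -1.0667.

On y'=λy, z=hλ:
  k1=λy_n ⇒ h·k1=z·y_n;  k2=λ(1+3/4z)y_n ⇒ h·k2=z(1+3/4z)y_n
  y_{n+1}/y_n = 1 − 1/4z + 5/4z(1+3/4z) = 1 + z + 15/16z²
  R(z) = 1 + z + 15/16z².

Find x<0 with |R(x)|<1.
x=-0.97: |R|=0.9121
R=1: x+15/16x²=0 ⇒ x=−16/15=-1.0667; min R=1−1/(4·15/16)=0.7333>−1
Confirm numerically:
  x=-1.024: |R|=0.95904 <1
  x=-0.795: |R|=0.79752 <1
  x=-0.663: |R|=0.74910 <1
  x=-0.602: |R|=0.73775 <1
  x=-1.646: |R|=1.89398 >1
  x=-1.633: |R|=1.86702 >1
So |R|<1 on (-1.0667, 0).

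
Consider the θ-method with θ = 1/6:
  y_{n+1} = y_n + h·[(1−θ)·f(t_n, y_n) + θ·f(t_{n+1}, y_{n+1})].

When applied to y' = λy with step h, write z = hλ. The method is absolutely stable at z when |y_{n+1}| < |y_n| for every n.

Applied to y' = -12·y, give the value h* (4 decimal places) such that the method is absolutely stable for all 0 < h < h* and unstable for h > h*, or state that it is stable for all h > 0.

Test eqn y'=λy, z=hλ:
  y_{n+1} = y_n + z·[5/6·y_n + 1/6·y_{n+1}] ⇒ (1 − 1/6z)y_{n+1} = (1 + 5/6z)y_n
  ⇒ R(z) = (1 + 5/6z)/(1 − 1/6z).

Boundary: |R(x)|=1, x<0.
x=-1.16: |R|=0.0279
R=−1: 1+5/6x = −1+1/6x ⇒ -2/3x=2 ⇒ x=2/(-2/3)=-3.0000
Confirm numerically:
  x=-2.324: |R|=0.67516 <1
  x=-2.102: |R|=0.55665 <1
  x=-1.375: |R|=0.11864 <1
  x=-3.526: |R|=1.22087 >1
  x=-3.449: |R|=1.19007 >1
  x=-3.030: |R|=1.01329 >1
Interval (-3.0000, 0).

(-3.0000,0); λ=-12 ⇒ h* = (3)/12 = 0.2500.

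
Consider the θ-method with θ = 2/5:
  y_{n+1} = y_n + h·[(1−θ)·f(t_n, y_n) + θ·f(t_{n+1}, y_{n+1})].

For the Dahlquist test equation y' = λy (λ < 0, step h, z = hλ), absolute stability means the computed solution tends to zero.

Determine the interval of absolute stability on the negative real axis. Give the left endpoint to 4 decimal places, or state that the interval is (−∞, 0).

Test eqn y'=λy, z=hλ:
  y_{n+1} = y_n + z·[3/5·y_n + 2/5·y_{n+1}] ⇒ (1 − 2/5z)y_{n+1} = (1 + 3/5z)y_n
  ⇒ R(z) = (1 + 3/5z)/(1 − 2/5z).

Boundary: |R(x)|=1, x<0.
x=-0.7: |R|=0.4531
R=−1: 1+3/5x = −1+2/5x ⇒ -1/5x=2 ⇒ x=2/(-1/5)=-10.0000
Confirm numerically:
  x=-9.274: |R|=0.96917 <1
  x=-7.269: |R|=0.86022 <1
  x=-4.089: |R|=0.55145 <1
  x=-10.596: |R|=1.02276 >1
  x=-10.408: |R|=1.01580 >1
  x=-10.025: |R|=1.00100 >1
So |R|<1 on (-10.0000, 0).

z∈(-10.0000,0).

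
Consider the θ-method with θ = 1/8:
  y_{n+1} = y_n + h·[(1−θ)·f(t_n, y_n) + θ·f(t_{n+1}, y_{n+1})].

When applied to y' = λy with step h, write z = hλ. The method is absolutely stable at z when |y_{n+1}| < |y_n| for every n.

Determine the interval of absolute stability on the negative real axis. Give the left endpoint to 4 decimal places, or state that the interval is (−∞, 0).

(-2.6667, 0).

With y'=λy (z=hλ):
  y_{n+1} = y_n + z·[7/8·y_n + 1/8·y_{n+1}] ⇒ (1 − 1/8z)y_{n+1} = (1 + 7/8z)y_n
  so R(z) = (1 + 7/8z)/(1 − 1/8z).

Solve |R(x)|<1 on ℝ⁻.
x=-1.63: |R|=0.3541
R=−1: 1+7/8x = −1+1/8x ⇒ -3/4x=2 ⇒ x=2/(-3/4)=-2.6667
Confirm numerically:
  x=-2.481: |R|=0.89371 <1
  x=-2.234: |R|=0.74634 <1
  x=-1.677: |R|=0.38638 <1
  x=-1.222: |R|=0.06007 <1
  x=-3.109: |R|=1.23891 >1
  x=-2.803: |R|=1.07572 >1
  x=-2.695: |R|=1.01590 >1
Stable set (-2.6667, 0).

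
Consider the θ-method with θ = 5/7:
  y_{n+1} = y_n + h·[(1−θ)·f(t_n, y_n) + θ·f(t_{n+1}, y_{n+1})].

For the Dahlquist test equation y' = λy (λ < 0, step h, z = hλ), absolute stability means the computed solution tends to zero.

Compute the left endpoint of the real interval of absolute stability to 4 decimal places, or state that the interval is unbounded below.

On y'=λy, z=hλ:
  y_{n+1} = y_n + z·[2/7·y_n + 5/7·y_{n+1}] ⇒ (1 − 5/7z)y_{n+1} = (1 + 2/7z)y_n
  Hence R(z) = (1 + 2/7z)/(1 − 5/7z).

Find x<0 with |R(x)|<1.
x=-0.4: |R|=0.6889
x=-2: |R|=0.1765
x=-10: |R|=0.2281
x=-100: |R|=0.3807
θ=5/7≥1/2 ⇒ |1+2/7x|<|1−5/7x| ∀x<0 ⇒ interval (−∞,0).

unbounded; (−∞, 0).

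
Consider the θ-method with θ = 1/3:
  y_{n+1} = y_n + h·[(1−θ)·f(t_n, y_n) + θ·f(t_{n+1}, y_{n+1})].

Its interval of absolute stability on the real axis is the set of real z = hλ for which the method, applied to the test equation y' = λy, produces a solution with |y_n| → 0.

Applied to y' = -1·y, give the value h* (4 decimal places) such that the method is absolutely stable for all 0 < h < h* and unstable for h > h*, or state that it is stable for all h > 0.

Test eqn y'=λy, z=hλ:
  y_{n+1} = y_n + z·[2/3·y_n + 1/3·y_{n+1}] ⇒ (1 − 1/3z)y_{n+1} = (1 + 2/3z)y_n
  R(z) = (1 + 2/3z)/(1 − 1/3z).

Solve |R(x)|<1 on ℝ⁻.
x=-1.53: |R|=0.0132
R=−1: 1+2/3x = −1+1/3x ⇒ -1/3x=2 ⇒ x=2/(-1/3)=-6.0000
Confirm numerically:
  x=-5.466: |R|=0.93692 <1
  x=-5.215: |R|=0.90444 <1
  x=-4.495: |R|=0.79920 <1
  x=-2.801: |R|=0.44854 <1
  x=-6.587: |R|=1.06123 >1
  x=-6.543: |R|=1.05690 >1
  x=-6.500: |R|=1.05263 >1
So |R|<1 on (-6.0000, 0).

(-6.0000,0); λ=-1 ⇒ h* = (6)/1 = 6.0000.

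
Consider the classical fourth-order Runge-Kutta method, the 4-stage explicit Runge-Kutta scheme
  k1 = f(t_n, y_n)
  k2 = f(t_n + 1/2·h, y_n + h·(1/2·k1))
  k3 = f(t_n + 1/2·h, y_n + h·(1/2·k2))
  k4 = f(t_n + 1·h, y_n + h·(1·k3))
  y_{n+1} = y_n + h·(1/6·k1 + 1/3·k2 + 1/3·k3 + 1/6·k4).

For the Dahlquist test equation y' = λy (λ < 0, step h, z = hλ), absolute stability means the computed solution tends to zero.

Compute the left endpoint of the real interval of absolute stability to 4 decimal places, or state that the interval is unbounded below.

z* = -2.7853.

With y'=λy (z=hλ):
  order 4, 4-stage ⇒ R(z)=1+z+z^2/2+z^3/6+z^4/24
  (e.g. R(-1.57)=0.27062, |R|=0.27062)

Need |R(x)|<1, x<0.
x=-1.57: |R|=0.2706
|R(-2.99)|=1.3551 |R(-2.67)|=0.8396 |R(-0.78)|=0.4605
Bisect:
  x_lo=-3.2401 |R|=1.9319  x_hi=-0.2957 |R|=0.7440
  mid=-1.76787 |R|=0.28094 →hi
  mid=-2.50396 |R|=0.65233 →hi
  mid=-2.87201 |R|=1.13880 →lo
  mid=-2.68798 |R|=0.86293 →hi
  mid=-2.77999 |R|=0.99204 →hi
  mid=-2.82600 |R|=1.06313 →lo
  mid=-2.80300 |R|=1.02702 →lo
  mid=-2.79150 |R|=1.00939 →lo
  ...
  [-2.78539,-2.78521] ⇒ x*=-2.7853
Stable set (-2.7853, 0).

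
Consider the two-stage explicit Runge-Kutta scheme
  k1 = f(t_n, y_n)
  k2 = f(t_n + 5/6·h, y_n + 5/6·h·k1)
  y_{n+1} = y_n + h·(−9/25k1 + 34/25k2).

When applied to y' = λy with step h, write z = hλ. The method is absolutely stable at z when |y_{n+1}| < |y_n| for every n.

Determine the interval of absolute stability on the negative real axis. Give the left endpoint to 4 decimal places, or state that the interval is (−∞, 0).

(-0.8824, 0).

With y'=λy (z=hλ):
  k1=λy_n ⇒ h·k1=z·y_n;  k2=λ(1+5/6z)y_n ⇒ h·k2=z(1+5/6z)y_n
  y_{n+1}/y_n = 1 − 9/25z + 34/25z(1+5/6z) = 1 + z + 17/15z²
  ⇒ R(z) = 1 + z + 17/15z².

Need |R(x)|<1, x<0.
x=-1.53: |R|=2.1230
R=1: x+17/15x²=0 ⇒ x=−15/17=-0.8824; min R=1−1/(4·17/15)=0.7794>−1
Confirm numerically:
  x=-0.785: |R|=0.91339 <1
  x=-0.573: |R|=0.79911 <1
  x=-0.523: |R|=0.78700 <1
  x=-1.253: |R|=1.52634 >1
  x=-1.006: |R|=1.14097 >1
Stable set (-0.8824, 0).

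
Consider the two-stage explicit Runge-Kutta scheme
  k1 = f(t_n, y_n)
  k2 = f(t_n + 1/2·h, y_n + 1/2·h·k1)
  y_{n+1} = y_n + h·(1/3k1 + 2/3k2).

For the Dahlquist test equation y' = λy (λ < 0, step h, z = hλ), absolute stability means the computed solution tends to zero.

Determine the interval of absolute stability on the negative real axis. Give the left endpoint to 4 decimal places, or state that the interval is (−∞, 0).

z∈(-3.0000,0).

Set f=λy, z=hλ:
  k1=λy_n ⇒ h·k1=z·y_n;  k2=λ(1+1/2z)y_n ⇒ h·k2=z(1+1/2z)y_n
  y_{n+1}/y_n = 1 + 1/3z + 2/3z(1+1/2z) = 1 + z + 1/3z²
  ⇒ R(z) = 1 + z + 1/3z².

Need |R(x)|<1, x<0.
x=-1.58: |R|=0.2521
R=1: x+1/3x²=0 ⇒ x=−3=-3.0000; min R=1−1/(4·1/3)=0.2500>−1
Confirm numerically:
  x=-1.759: |R|=0.27236 <1
  x=-1.724: |R|=0.26673 <1
  x=-1.431: |R|=0.25159 <1
  x=-1.397: |R|=0.25354 <1
  x=-3.289: |R|=1.31684 >1
  x=-3.252: |R|=1.27317 >1
Interval (-3.0000, 0).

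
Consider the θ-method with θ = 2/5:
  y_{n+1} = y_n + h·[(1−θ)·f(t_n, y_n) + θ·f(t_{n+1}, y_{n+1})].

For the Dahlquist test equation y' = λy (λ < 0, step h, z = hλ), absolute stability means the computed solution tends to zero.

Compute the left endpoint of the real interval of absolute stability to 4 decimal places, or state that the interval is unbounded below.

On y'=λy, z=hλ:
  y_{n+1} = y_n + z·[3/5·y_n + 2/5·y_{n+1}] ⇒ (1 − 2/5z)y_{n+1} = (1 + 3/5z)y_n
  so R(z) = (1 + 3/5z)/(1 − 2/5z).

Need |R(x)|<1, x<0.
x=-0.82: |R|=0.3825
R=−1: 1+3/5x = −1+2/5x ⇒ -1/5x=2 ⇒ x=2/(-1/5)=-10.0000
Confirm numerically:
  x=-6.862: |R|=0.83241 <1
  x=-6.515: |R|=0.80671 <1
  x=-6.233: |R|=0.78432 <1
  x=-4.116: |R|=0.55532 <1
  x=-10.498: |R|=1.01916 >1
  x=-10.442: |R|=1.01708 >1
  x=-10.143: |R|=1.00566 >1
Stable set (-10.0000, 0).

z* = -10.0000.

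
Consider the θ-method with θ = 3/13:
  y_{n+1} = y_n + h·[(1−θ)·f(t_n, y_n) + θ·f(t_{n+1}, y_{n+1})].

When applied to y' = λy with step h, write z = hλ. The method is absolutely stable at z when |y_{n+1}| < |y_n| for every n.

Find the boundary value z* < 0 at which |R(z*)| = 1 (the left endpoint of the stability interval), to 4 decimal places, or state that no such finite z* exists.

On y'=λy, z=hλ:
  y_{n+1} = y_n + z·[10/13·y_n + 3/13·y_{n+1}] ⇒ (1 − 3/13z)y_{n+1} = (1 + 10/13z)y_n
  ⇒ R(z) = (1 + 10/13z)/(1 − 3/13z).

Need |R(x)|<1, x<0.
x=-0.87: |R|=0.2755
R=−1: 1+10/13x = −1+3/13x ⇒ -7/13x=2 ⇒ x=2/(-7/13)=-3.7143
Confirm numerically:
  x=-2.790: |R|=0.69724 <1
  x=-1.980: |R|=0.35903 <1
  x=-1.705: |R|=0.22357 <1
  x=-4.135: |R|=1.11592 >1
  x=-4.000: |R|=1.08000 >1
  x=-3.966: |R|=1.07077 >1
Interval (-3.7143, 0).

z* = -3.7143.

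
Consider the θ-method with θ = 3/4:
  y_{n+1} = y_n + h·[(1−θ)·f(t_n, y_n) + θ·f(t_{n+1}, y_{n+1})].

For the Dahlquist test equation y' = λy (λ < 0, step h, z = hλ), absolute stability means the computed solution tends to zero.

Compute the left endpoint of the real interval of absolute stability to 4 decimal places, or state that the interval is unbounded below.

On y'=λy, z=hλ:
  y_{n+1} = y_n + z·[1/4·y_n + 3/4·y_{n+1}] ⇒ (1 − 3/4z)y_{n+1} = (1 + 1/4z)y_n
  so R(z) = (1 + 1/4z)/(1 − 3/4z).

Find x<0 with |R(x)|<1.
x=-1.46: |R|=0.3031
x=-2: |R|=0.2000
x=-10: |R|=0.1765
x=-100: |R|=0.3158
θ=3/4≥1/2 ⇒ |1+1/4x|<|1−3/4x| ∀x<0 ⇒ unbounded interval.

(−∞, 0) — no finite endpoint.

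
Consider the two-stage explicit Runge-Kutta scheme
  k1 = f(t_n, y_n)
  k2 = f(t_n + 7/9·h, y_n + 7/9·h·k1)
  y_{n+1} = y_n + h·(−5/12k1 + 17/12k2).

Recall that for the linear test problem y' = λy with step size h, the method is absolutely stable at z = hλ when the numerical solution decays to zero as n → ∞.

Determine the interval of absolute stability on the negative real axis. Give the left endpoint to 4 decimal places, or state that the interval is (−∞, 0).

(-0.9076, 0).

With y'=λy (z=hλ):
  k1=λy_n ⇒ h·k1=z·y_n;  k2=λ(1+7/9z)y_n ⇒ h·k2=z(1+7/9z)y_n
  y_{n+1}/y_n = 1 − 5/12z + 17/12z(1+7/9z) = 1 + z + 119/108z²
  Hence R(z) = 1 + z + 119/108z².

Boundary: |R(x)|=1, x<0.
x=-1.8: |R|=2.7700
R=1: x+119/108x²=0 ⇒ x=−108/119=-0.9076; min R=1−1/(4·119/108)=0.7731>−1
Confirm numerically:
  x=-0.759: |R|=0.87576 <1
  x=-0.753: |R|=0.87176 <1
  x=-0.526: |R|=0.77886 <1
  x=-1.169: |R|=1.33675 >1
  x=-1.021: |R|=1.12762 >1
So |R|<1 on (-0.9076, 0).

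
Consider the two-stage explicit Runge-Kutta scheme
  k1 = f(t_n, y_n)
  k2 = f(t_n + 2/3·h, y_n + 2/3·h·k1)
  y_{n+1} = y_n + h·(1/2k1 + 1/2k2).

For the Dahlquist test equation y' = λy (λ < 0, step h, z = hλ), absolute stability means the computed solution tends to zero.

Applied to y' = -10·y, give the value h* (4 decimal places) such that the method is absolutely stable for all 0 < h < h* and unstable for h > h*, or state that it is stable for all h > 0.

On y'=λy, z=hλ:
  k1=λy_n ⇒ h·k1=z·y_n;  k2=λ(1+2/3z)y_n ⇒ h·k2=z(1+2/3z)y_n
  y_{n+1}/y_n = 1 + 1/2z + 1/2z(1+2/3z) = 1 + z + 1/3z²
  so R(z) = 1 + z + 1/3z².

Find x<0 with |R(x)|<1.
x=-1.08: |R|=0.3088
R=1: x+1/3x²=0 ⇒ x=−3=-3.0000; min R=1−1/(4·1/3)=0.2500>−1
Confirm numerically:
  x=-1.765: |R|=0.27341 <1
  x=-1.623: |R|=0.25504 <1
  x=-1.488: |R|=0.25005 <1
  x=-1.298: |R|=0.26360 <1
  x=-3.360: |R|=1.40320 >1
  x=-3.082: |R|=1.08424 >1
Stable set (-3.0000, 0).

(-3.0000,0); λ=-10 ⇒ h* = (3)/10 = 0.3000.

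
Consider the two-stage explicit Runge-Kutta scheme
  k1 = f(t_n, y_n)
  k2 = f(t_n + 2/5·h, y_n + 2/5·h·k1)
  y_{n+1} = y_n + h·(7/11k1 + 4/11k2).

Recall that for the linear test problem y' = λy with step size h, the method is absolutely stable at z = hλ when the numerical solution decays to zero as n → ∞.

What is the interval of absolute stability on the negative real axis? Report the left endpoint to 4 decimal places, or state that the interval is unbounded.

(-6.8750, 0).

On y'=λy, z=hλ:
  k1=λy_n ⇒ h·k1=z·y_n;  k2=λ(1+2/5z)y_n ⇒ h·k2=z(1+2/5z)y_n
  y_{n+1}/y_n = 1 + 7/11z + 4/11z(1+2/5z) = 1 + z + 8/55z²
  R(z) = 1 + z + 8/55z².

Find x<0 with |R(x)|<1.
x=-1.19: |R|=0.0160
R=1: x+8/55x²=0 ⇒ x=−55/8=-6.8750; min R=1−1/(4·8/55)=-0.7188>−1
Confirm numerically:
  x=-5.955: |R|=0.20311 <1
  x=-4.603: |R|=0.52117 <1
  x=-3.463: |R|=0.71866 <1
  x=-3.038: |R|=0.69554 <1
  x=-7.257: |R|=1.40323 >1
  x=-7.154: |R|=1.29032 >1
  x=-7.147: |R|=1.28276 >1
Interval (-6.8750, 0).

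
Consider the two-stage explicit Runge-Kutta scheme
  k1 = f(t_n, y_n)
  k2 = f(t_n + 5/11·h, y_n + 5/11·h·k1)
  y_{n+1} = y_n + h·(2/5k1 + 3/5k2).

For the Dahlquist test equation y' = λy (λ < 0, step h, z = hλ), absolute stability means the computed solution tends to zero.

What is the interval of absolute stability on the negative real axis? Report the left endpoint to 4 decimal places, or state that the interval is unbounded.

Test eqn y'=λy, z=hλ:
  k1=λy_n ⇒ h·k1=z·y_n;  k2=λ(1+5/11z)y_n ⇒ h·k2=z(1+5/11z)y_n
  y_{n+1}/y_n = 1 + 2/5z + 3/5z(1+5/11z) = 1 + z + 3/11z²
  Hence R(z) = 1 + z + 3/11z².

Boundary: |R(x)|=1, x<0.
x=-1.25: |R|=0.1761
R=1: x+3/11x²=0 ⇒ x=−11/3=-3.6667; min R=1−1/(4·3/11)=0.0833>−1
Confirm numerically:
  x=-3.146: |R|=0.55327 <1
  x=-2.400: |R|=0.17091 <1
  x=-1.986: |R|=0.08969 <1
  x=-4.034: |R|=1.40413 >1
  x=-3.981: |R|=1.34128 >1
So |R|<1 on (-3.6667, 0).

z∈(-3.6667,0).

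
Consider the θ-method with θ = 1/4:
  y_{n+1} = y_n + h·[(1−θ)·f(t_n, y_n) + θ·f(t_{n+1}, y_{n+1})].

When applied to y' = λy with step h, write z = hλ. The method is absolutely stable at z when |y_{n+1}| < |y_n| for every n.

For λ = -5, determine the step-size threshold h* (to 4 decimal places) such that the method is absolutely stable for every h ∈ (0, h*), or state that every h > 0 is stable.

(-4.0000,0); λ=-5 ⇒ h* = (4)/5 = 0.8000.

On y'=λy, z=hλ:
  y_{n+1} = y_n + z·[3/4·y_n + 1/4·y_{n+1}] ⇒ (1 − 1/4z)y_{n+1} = (1 + 3/4z)y_n
  Hence R(z) = (1 + 3/4z)/(1 − 1/4z).

Solve |R(x)|<1 on ℝ⁻.
x=-0.66: |R|=0.4335
R=−1: 1+3/4x = −1+1/4x ⇒ -1/2x=2 ⇒ x=2/(-1/2)=-4.0000
Confirm numerically:
  x=-3.777: |R|=0.94265 <1
  x=-2.570: |R|=0.56469 <1
  x=-2.508: |R|=0.54149 <1
  x=-1.770: |R|=0.22704 <1
  x=-4.332: |R|=1.07969 >1
  x=-4.161: |R|=1.03946 >1
So |R|<1 on (-4.0000, 0).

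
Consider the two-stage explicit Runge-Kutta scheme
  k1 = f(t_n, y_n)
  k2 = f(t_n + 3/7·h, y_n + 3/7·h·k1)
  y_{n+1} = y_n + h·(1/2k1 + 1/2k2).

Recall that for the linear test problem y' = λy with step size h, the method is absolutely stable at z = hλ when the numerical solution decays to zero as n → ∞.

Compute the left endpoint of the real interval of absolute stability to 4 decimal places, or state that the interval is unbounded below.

z* = -4.6667.

Test eqn y'=λy, z=hλ:
  k1=λy_n ⇒ h·k1=z·y_n;  k2=λ(1+3/7z)y_n ⇒ h·k2=z(1+3/7z)y_n
  y_{n+1}/y_n = 1 + 1/2z + 1/2z(1+3/7z) = 1 + z + 3/14z²
  ⇒ R(z) = 1 + z + 3/14z².

Need |R(x)|<1, x<0.
x=-1.28: |R|=0.0711
R=1: x+3/14x²=0 ⇒ x=−14/3=-4.6667; min R=1−1/(4·3/14)=-0.1667>−1
Confirm numerically:
  x=-3.837: |R|=0.31784 <1
  x=-2.704: |R|=0.13723 <1
  x=-2.441: |R|=0.16418 <1
  x=-2.289: |R|=0.16625 <1
  x=-5.115: |R|=1.49141 >1
  x=-5.039: |R|=1.40204 >1
  x=-4.863: |R|=1.20459 >1
Interval (-4.6667, 0).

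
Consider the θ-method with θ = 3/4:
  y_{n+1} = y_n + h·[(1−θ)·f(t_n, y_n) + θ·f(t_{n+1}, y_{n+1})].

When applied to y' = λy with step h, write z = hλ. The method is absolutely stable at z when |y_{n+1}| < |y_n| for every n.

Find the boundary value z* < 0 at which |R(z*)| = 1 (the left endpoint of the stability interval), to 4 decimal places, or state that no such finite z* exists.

unbounded; (−∞, 0).

Set f=λy, z=hλ:
  y_{n+1} = y_n + z·[1/4·y_n + 3/4·y_{n+1}] ⇒ (1 − 3/4z)y_{n+1} = (1 + 1/4z)y_n
  ⇒ R(z) = (1 + 1/4z)/(1 − 3/4z).

Boundary: |R(x)|=1, x<0.
x=-0.41: |R|=0.6864
x=-2: |R|=0.2000
x=-10: |R|=0.1765
x=-100: |R|=0.3158
θ=3/4≥1/2 ⇒ |1+1/4x|<|1−3/4x| ∀x<0 ⇒ stable on all of ℝ⁻.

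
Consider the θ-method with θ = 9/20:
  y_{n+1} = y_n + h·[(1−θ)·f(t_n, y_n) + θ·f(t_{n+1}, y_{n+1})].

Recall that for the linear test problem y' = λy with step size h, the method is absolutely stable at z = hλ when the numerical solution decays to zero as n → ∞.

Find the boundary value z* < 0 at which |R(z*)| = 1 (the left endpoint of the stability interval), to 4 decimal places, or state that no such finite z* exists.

With y'=λy (z=hλ):
  y_{n+1} = y_n + z·[11/20·y_n + 9/20·y_{n+1}] ⇒ (1 − 9/20z)y_{n+1} = (1 + 11/20z)y_n
  Hence R(z) = (1 + 11/20z)/(1 − 9/20z).

Need |R(x)|<1, x<0.
x=-0.98: |R|=0.3199
R=−1: 1+11/20x = −1+9/20x ⇒ -1/10x=2 ⇒ x=2/(-1/10)=-20.0000
Confirm numerically:
  x=-19.413: |R|=0.99397 <1
  x=-15.675: |R|=0.94630 <1
  x=-11.583: |R|=0.86451 <1
  x=-20.236: |R|=1.00234 >1
  x=-20.136: |R|=1.00135 >1
  x=-20.034: |R|=1.00034 >1
Stable set (-20.0000, 0).

left endpoint -20.0000.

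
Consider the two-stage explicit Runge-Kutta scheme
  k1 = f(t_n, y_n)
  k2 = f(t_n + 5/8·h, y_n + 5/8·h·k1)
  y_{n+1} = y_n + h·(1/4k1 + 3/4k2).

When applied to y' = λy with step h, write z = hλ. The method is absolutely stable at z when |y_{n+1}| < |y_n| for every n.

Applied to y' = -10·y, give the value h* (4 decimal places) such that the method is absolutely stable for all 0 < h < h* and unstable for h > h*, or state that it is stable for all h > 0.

Test eqn y'=λy, z=hλ:
  k1=λy_n ⇒ h·k1=z·y_n;  k2=λ(1+5/8z)y_n ⇒ h·k2=z(1+5/8z)y_n
  y_{n+1}/y_n = 1 + 1/4z + 3/4z(1+5/8z) = 1 + z + 15/32z²
  so R(z) = 1 + z + 15/32z².

Solve |R(x)|<1 on ℝ⁻.
x=-0.89: |R|=0.4813
R=1: x+15/32x²=0 ⇒ x=−32/15=-2.1333; min R=1−1/(4·15/32)=0.4667>−1
Confirm numerically:
  x=-1.877: |R|=0.77447 <1
  x=-1.643: |R|=0.62237 <1
  x=-1.504: |R|=0.55632 <1
  x=-2.706: |R|=1.72639 >1
  x=-2.209: |R|=1.07835 >1
Stable set (-2.1333, 0).

(-2.1333,0); λ=-10 ⇒ h* = (32/15)/10 = 0.2133.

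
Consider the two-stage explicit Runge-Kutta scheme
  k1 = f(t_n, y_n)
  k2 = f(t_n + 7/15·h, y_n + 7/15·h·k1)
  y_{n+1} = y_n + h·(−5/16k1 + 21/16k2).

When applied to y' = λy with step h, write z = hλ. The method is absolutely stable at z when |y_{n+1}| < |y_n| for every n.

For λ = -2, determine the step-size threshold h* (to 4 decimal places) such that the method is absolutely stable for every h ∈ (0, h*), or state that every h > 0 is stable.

(-1.6327,0); λ=-2 ⇒ h* = (80/49)/2 = 0.8163.

Set f=λy, z=hλ:
  k1=λy_n ⇒ h·k1=z·y_n;  k2=λ(1+7/15z)y_n ⇒ h·k2=z(1+7/15z)y_n
  y_{n+1}/y_n = 1 − 5/16z + 21/16z(1+7/15z) = 1 + z + 49/80z²
  so R(z) = 1 + z + 49/80z².

Need |R(x)|<1, x<0.
x=-0.43: |R|=0.6833
R=1: x+49/80x²=0 ⇒ x=−80/49=-1.6327; min R=1−1/(4·49/80)=0.5918>−1
Confirm numerically:
  x=-1.518: |R|=0.89340 <1
  x=-1.010: |R|=0.61481 <1
  x=-0.914: |R|=0.59768 <1
  x=-1.851: |R|=1.24755 >1
  x=-1.711: |R|=1.08211 >1
Stable set (-1.6327, 0).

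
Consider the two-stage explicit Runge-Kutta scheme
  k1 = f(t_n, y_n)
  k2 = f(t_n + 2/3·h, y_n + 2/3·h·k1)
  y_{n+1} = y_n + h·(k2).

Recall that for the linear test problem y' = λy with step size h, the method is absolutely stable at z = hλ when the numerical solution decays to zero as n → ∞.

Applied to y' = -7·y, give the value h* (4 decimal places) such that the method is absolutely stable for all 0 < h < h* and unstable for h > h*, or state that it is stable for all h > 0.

Test eqn y'=λy, z=hλ:
  k1=λy_n ⇒ h·k1=z·y_n;  k2=λ(1+2/3z)y_n ⇒ h·k2=z(1+2/3z)y_n
  y_{n+1}/y_n = 1 + z(1+2/3z) = 1 + z + 2/3z²
  ⇒ R(z) = 1 + z + 2/3z².

Find x<0 with |R(x)|<1.
x=-1.37: |R|=0.8813
R=1: x+2/3x²=0 ⇒ x=−3/2=-1.5000; min R=1−1/(4·2/3)=0.6250>−1
Confirm numerically:
  x=-1.162: |R|=0.73816 <1
  x=-0.908: |R|=0.64164 <1
  x=-0.786: |R|=0.62586 <1
  x=-0.651: |R|=0.63153 <1
  x=-2.094: |R|=1.82922 >1
  x=-1.655: |R|=1.17102 >1
So |R|<1 on (-1.5000, 0).

(-1.5000,0); λ=-7 ⇒ h* = (3/2)/7 = 0.2143.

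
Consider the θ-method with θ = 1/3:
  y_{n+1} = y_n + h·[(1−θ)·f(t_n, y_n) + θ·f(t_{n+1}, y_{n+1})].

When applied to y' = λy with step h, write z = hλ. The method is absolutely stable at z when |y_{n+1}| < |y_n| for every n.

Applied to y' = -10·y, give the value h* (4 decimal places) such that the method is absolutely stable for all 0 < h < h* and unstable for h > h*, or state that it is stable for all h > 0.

(-6.0000,0); λ=-10 ⇒ h* = (6)/10 = 0.6000.

Test eqn y'=λy, z=hλ:
  y_{n+1} = y_n + z·[2/3·y_n + 1/3·y_{n+1}] ⇒ (1 − 1/3z)y_{n+1} = (1 + 2/3z)y_n
  R(z) = (1 + 2/3z)/(1 − 1/3z).

Find x<0 with |R(x)|<1.
x=-0.92: |R|=0.2959
R=−1: 1+2/3x = −1+1/3x ⇒ -1/3x=2 ⇒ x=2/(-1/3)=-6.0000
Confirm numerically:
  x=-5.791: |R|=0.97623 <1
  x=-5.128: |R|=0.89272 <1
  x=-3.934: |R|=0.70205 <1
  x=-2.817: |R|=0.45281 <1
  x=-6.330: |R|=1.03537 >1
  x=-6.191: |R|=1.02078 >1
  x=-6.153: |R|=1.01672 >1
So |R|<1 on (-6.0000, 0).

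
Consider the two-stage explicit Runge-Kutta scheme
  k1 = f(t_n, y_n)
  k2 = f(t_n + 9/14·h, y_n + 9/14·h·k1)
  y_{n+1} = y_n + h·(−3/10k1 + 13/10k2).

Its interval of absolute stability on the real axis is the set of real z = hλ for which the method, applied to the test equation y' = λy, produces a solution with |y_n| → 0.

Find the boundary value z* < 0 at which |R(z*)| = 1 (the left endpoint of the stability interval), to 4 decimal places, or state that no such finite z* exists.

z* = -1.1966.

Test eqn y'=λy, z=hλ:
  k1=λy_n ⇒ h·k1=z·y_n;  k2=λ(1+9/14z)y_n ⇒ h·k2=z(1+9/14z)y_n
  y_{n+1}/y_n = 1 − 3/10z + 13/10z(1+9/14z) = 1 + z + 117/140z²
  Hence R(z) = 1 + z + 117/140z².

Find x<0 with |R(x)|<1.
x=-0.64: |R|=0.7023
R=1: x+117/140x²=0 ⇒ x=−140/117=-1.1966; min R=1−1/(4·117/140)=0.7009>−1
Confirm numerically:
  x=-1.095: |R|=0.90704 <1
  x=-0.930: |R|=0.79281 <1
  x=-0.724: |R|=0.71406 <1
  x=-0.614: |R|=0.70106 <1
  x=-1.598: |R|=1.53608 >1
  x=-1.432: |R|=1.28174 >1
So |R|<1 on (-1.1966, 0).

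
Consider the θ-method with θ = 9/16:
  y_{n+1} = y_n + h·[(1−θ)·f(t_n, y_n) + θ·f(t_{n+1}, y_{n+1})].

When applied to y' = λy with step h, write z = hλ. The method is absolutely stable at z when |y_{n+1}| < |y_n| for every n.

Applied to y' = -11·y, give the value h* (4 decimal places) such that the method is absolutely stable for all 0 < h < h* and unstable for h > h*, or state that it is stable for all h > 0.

unbounded; (−∞, 0). Any h>0 works for λ=-11.

On y'=λy, z=hλ:
  y_{n+1} = y_n + z·[7/16·y_n + 9/16·y_{n+1}] ⇒ (1 − 9/16z)y_{n+1} = (1 + 7/16z)y_n
  R(z) = (1 + 7/16z)/(1 − 9/16z).

Need |R(x)|<1, x<0.
x=-0.34: |R|=0.7146
x=-2: |R|=0.0588
x=-10: |R|=0.5094
x=-100: |R|=0.7467
θ=9/16≥1/2 ⇒ |1+7/16x|<|1−9/16x| ∀x<0 ⇒ stable on all of ℝ⁻.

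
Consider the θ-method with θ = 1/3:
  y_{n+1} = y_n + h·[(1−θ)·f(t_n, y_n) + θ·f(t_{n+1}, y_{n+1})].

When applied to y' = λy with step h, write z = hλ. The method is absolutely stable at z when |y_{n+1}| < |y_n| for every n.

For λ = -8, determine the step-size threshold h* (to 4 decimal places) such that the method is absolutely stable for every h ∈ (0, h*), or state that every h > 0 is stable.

(-6.0000,0); λ=-8 ⇒ h* = (6)/8 = 0.7500.

On y'=λy, z=hλ:
  y_{n+1} = y_n + z·[2/3·y_n + 1/3·y_{n+1}] ⇒ (1 − 1/3z)y_{n+1} = (1 + 2/3z)y_n
  ⇒ R(z) = (1 + 2/3z)/(1 − 1/3z).

Need |R(x)|<1, x<0.
x=-1.65: |R|=0.0645
R=−1: 1+2/3x = −1+1/3x ⇒ -1/3x=2 ⇒ x=2/(-1/3)=-6.0000
Confirm numerically:
  x=-5.638: |R|=0.95809 <1
  x=-5.445: |R|=0.93428 <1
  x=-4.217: |R|=0.75294 <1
  x=-3.773: |R|=0.67119 <1
  x=-6.387: |R|=1.04123 >1
  x=-6.223: |R|=1.02418 >1
  x=-6.153: |R|=1.01672 >1
Stable set (-6.0000, 0).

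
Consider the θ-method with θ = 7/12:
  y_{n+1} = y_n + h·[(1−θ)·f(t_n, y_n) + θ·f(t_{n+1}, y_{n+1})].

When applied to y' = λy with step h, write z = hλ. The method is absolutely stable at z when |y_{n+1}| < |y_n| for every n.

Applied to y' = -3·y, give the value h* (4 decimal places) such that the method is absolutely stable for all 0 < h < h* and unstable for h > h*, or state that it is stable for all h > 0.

(−∞, 0) — no finite endpoint. Any h>0 works for λ=-3.

Set f=λy, z=hλ:
  y_{n+1} = y_n + z·[5/12·y_n + 7/12·y_{n+1}] ⇒ (1 − 7/12z)y_{n+1} = (1 + 5/12z)y_n
  ⇒ R(z) = (1 + 5/12z)/(1 − 7/12z).

Need |R(x)|<1, x<0.
x=-0.94: |R|=0.3929
x=-2: |R|=0.0769
x=-10: |R|=0.4634
x=-100: |R|=0.6854
θ=7/12≥1/2 ⇒ |1+5/12x|<|1−7/12x| ∀x<0 ⇒ interval (−∞,0).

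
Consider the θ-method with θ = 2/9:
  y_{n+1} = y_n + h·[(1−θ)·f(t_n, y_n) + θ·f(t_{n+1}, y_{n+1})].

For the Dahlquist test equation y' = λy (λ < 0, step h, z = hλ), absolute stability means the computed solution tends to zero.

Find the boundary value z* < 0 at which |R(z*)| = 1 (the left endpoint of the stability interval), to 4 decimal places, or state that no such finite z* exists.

With y'=λy (z=hλ):
  y_{n+1} = y_n + z·[7/9·y_n + 2/9·y_{n+1}] ⇒ (1 − 2/9z)y_{n+1} = (1 + 7/9z)y_n
  R(z) = (1 + 7/9z)/(1 − 2/9z).

Need |R(x)|<1, x<0.
x=-1.32: |R|=0.0206
R=−1: 1+7/9x = −1+2/9x ⇒ -5/9x=2 ⇒ x=2/(-5/9)=-3.6000
Confirm numerically:
  x=-3.148: |R|=0.85225 <1
  x=-2.918: |R|=0.77015 <1
  x=-1.809: |R|=0.29030 <1
  x=-4.130: |R|=1.15353 >1
  x=-3.795: |R|=1.05877 >1
  x=-3.685: |R|=1.02596 >1
Interval (-3.6000, 0).

z* = -3.6000.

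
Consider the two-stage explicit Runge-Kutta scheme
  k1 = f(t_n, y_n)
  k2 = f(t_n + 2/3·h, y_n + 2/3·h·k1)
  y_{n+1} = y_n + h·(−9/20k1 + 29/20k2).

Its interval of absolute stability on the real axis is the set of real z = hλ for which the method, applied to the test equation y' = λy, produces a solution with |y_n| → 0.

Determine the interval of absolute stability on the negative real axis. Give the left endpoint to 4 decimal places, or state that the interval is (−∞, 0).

z∈(-1.0345,0).

Test eqn y'=λy, z=hλ:
  k1=λy_n ⇒ h·k1=z·y_n;  k2=λ(1+2/3z)y_n ⇒ h·k2=z(1+2/3z)y_n
  y_{n+1}/y_n = 1 − 9/20z + 29/20z(1+2/3z) = 1 + z + 29/30z²
  R(z) = 1 + z + 29/30z².

Boundary: |R(x)|=1, x<0.
x=-1.06: |R|=1.0261
R=1: x+29/30x²=0 ⇒ x=−30/29=-1.0345; min R=1−1/(4·29/30)=0.7414>−1
Confirm numerically:
  x=-0.864: |R|=0.85761 <1
  x=-0.780: |R|=0.80812 <1
  x=-0.679: |R|=0.76667 <1
  x=-0.455: |R|=0.74512 <1
  x=-1.629: |R|=1.93619 >1
  x=-1.608: |R|=1.89148 >1
  x=-1.395: |R|=1.48616 >1
Interval (-1.0345, 0).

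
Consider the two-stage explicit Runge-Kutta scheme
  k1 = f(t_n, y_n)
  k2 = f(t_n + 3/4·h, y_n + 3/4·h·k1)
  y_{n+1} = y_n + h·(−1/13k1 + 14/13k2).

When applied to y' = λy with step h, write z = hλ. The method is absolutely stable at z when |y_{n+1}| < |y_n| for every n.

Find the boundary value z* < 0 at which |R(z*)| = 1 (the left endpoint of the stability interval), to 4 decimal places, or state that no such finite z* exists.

z* = -1.2381.

Test eqn y'=λy, z=hλ:
  k1=λy_n ⇒ h·k1=z·y_n;  k2=λ(1+3/4z)y_n ⇒ h·k2=z(1+3/4z)y_n
  y_{n+1}/y_n = 1 − 1/13z + 14/13z(1+3/4z) = 1 + z + 21/26z²
  so R(z) = 1 + z + 21/26z².

Need |R(x)|<1, x<0.
x=-1.43: |R|=1.2217
R=1: x+21/26x²=0 ⇒ x=−26/21=-1.2381; min R=1−1/(4·21/26)=0.6905>−1
Confirm numerically:
  x=-1.150: |R|=0.91817 <1
  x=-1.118: |R|=0.89155 <1
  x=-0.947: |R|=0.77735 <1
  x=-1.803: |R|=1.82265 >1
  x=-1.639: |R|=1.53072 >1
  x=-1.433: |R|=1.22559 >1
Interval (-1.2381, 0).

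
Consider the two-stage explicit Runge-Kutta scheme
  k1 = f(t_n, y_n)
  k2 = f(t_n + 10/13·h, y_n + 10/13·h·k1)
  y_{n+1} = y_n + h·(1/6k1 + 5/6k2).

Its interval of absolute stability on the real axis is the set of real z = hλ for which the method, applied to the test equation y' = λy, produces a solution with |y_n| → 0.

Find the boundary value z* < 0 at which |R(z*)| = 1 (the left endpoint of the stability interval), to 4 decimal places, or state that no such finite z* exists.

z* = -1.5600.

On y'=λy, z=hλ:
  k1=λy_n ⇒ h·k1=z·y_n;  k2=λ(1+10/13z)y_n ⇒ h·k2=z(1+10/13z)y_n
  y_{n+1}/y_n = 1 + 1/6z + 5/6z(1+10/13z) = 1 + z + 25/39z²
  so R(z) = 1 + z + 25/39z².

Solve |R(x)|<1 on ℝ⁻.
x=-0.86: |R|=0.6141
R=1: x+25/39x²=0 ⇒ x=−39/25=-1.5600; min R=1−1/(4·25/39)=0.6100>−1
Confirm numerically:
  x=-1.175: |R|=0.71002 <1
  x=-0.688: |R|=0.61543 <1
  x=-0.670: |R|=0.61776 <1
  x=-0.665: |R|=0.61848 <1
  x=-2.143: |R|=1.80088 >1
  x=-1.928: |R|=1.45481 >1
  x=-1.857: |R|=1.35354 >1
So |R|<1 on (-1.5600, 0).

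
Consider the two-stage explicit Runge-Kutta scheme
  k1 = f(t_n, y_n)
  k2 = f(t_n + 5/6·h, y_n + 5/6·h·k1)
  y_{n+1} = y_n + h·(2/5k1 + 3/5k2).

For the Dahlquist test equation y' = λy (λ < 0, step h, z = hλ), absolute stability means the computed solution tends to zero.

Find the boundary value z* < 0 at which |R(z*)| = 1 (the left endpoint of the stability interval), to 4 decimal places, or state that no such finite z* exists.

left endpoint -2.0000.

With y'=λy (z=hλ):
  k1=λy_n ⇒ h·k1=z·y_n;  k2=λ(1+5/6z)y_n ⇒ h·k2=z(1+5/6z)y_n
  y_{n+1}/y_n = 1 + 2/5z + 3/5z(1+5/6z) = 1 + z + 1/2z²
  so R(z) = 1 + z + 1/2z².

Boundary: |R(x)|=1, x<0.
x=-1.32: |R|=0.5512
R=1: x+1/2x²=0 ⇒ x=−2=-2.0000; min R=1−1/(4·1/2)=0.5000>−1
Confirm numerically:
  x=-1.372: |R|=0.56919 <1
  x=-1.008: |R|=0.50003 <1
  x=-0.958: |R|=0.50088 <1
  x=-0.931: |R|=0.50238 <1
  x=-2.529: |R|=1.66892 >1
  x=-2.325: |R|=1.37781 >1
  x=-2.105: |R|=1.11051 >1
Stable set (-2.0000, 0).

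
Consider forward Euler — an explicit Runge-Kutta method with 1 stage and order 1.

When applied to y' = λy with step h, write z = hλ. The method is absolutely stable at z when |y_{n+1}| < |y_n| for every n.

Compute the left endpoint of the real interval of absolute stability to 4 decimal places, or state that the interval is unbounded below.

z* = -2.0000.

Set f=λy, z=hλ:
  order 1, 1-stage ⇒ R(z)=1+z
  (e.g. R(-1.43)=-0.43000, |R|=0.43000)

Boundary: |R(x)|=1, x<0.
x=-1.43: |R|=0.4300
|R(-1.06)|=0.0600 |R(-0.64)|=0.3600 |R(-0.58)|=0.4200
Bisect:
  x_lo=-2.5793 |R|=1.5793  x_hi=-0.0800 |R|=0.9200
  mid=-1.32965 |R|=0.32965 →hi
  mid=-1.95449 |R|=0.95449 →hi
  mid=-2.26692 |R|=1.26692 →lo
  mid=-2.11071 |R|=1.11071 →lo
  mid=-2.03260 |R|=1.03260 →lo
  mid=-1.99355 |R|=0.99355 →hi
  mid=-2.01307 |R|=1.01307 →lo
  ...
  [-2.00011,-1.99995] ⇒ x*=-2.0000
Interval (-2.0000, 0).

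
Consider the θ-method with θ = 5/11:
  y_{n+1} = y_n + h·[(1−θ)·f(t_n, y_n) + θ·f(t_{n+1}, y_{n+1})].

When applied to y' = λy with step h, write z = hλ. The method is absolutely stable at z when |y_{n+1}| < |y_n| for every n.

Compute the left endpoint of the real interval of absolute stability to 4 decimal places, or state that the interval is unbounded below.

Test eqn y'=λy, z=hλ:
  y_{n+1} = y_n + z·[6/11·y_n + 5/11·y_{n+1}] ⇒ (1 − 5/11z)y_{n+1} = (1 + 6/11z)y_n
  so R(z) = (1 + 6/11z)/(1 − 5/11z).

Boundary: |R(x)|=1, x<0.
x=-0.87: |R|=0.3765
R=−1: 1+6/11x = −1+5/11x ⇒ -1/11x=2 ⇒ x=2/(-1/11)=-22.0000
Confirm numerically:
  x=-19.026: |R|=0.97198 <1
  x=-18.176: |R|=0.96247 <1
  x=-16.130: |R|=0.93595 <1
  x=-15.543: |R|=0.92722 <1
  x=-22.275: |R|=1.00225 >1
  x=-22.104: |R|=1.00086 >1
So |R|<1 on (-22.0000, 0).

left endpoint -22.0000.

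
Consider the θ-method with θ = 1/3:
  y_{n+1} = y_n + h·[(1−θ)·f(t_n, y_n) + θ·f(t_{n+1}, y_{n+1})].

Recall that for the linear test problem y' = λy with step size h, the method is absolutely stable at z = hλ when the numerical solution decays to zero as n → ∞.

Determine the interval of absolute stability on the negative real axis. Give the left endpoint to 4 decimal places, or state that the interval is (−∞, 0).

(-6.0000, 0).

On y'=λy, z=hλ:
  y_{n+1} = y_n + z·[2/3·y_n + 1/3·y_{n+1}] ⇒ (1 − 1/3z)y_{n+1} = (1 + 2/3z)y_n
  Hence R(z) = (1 + 2/3z)/(1 − 1/3z).

Need |R(x)|<1, x<0.
x=-0.58: |R|=0.5140
R=−1: 1+2/3x = −1+1/3x ⇒ -1/3x=2 ⇒ x=2/(-1/3)=-6.0000
Confirm numerically:
  x=-5.367: |R|=0.92435 <1
  x=-3.562: |R|=0.62847 <1
  x=-2.878: |R|=0.46887 <1
  x=-6.591: |R|=1.06162 >1
  x=-6.190: |R|=1.02067 >1
So |R|<1 on (-6.0000, 0).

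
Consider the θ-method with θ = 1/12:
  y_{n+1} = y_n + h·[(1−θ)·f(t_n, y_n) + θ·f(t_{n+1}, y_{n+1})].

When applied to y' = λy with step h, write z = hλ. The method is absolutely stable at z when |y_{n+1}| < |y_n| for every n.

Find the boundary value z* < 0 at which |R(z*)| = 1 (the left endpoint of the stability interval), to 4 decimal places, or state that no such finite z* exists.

Test eqn y'=λy, z=hλ:
  y_{n+1} = y_n + z·[11/12·y_n + 1/12·y_{n+1}] ⇒ (1 − 1/12z)y_{n+1} = (1 + 11/12z)y_n
  ⇒ R(z) = (1 + 11/12z)/(1 − 1/12z).

Find x<0 with |R(x)|<1.
x=-0.41: |R|=0.6035
R=−1: 1+11/12x = −1+1/12x ⇒ -5/6x=2 ⇒ x=2/(-5/6)=-2.4000
Confirm numerically:
  x=-1.703: |R|=0.49135 <1
  x=-1.080: |R|=0.00917 <1
  x=-1.001: |R|=0.07607 <1
  x=-2.739: |R|=1.23000 >1
  x=-2.530: |R|=1.08947 >1
  x=-2.510: |R|=1.07581 >1
Interval (-2.4000, 0).

left endpoint -2.4000.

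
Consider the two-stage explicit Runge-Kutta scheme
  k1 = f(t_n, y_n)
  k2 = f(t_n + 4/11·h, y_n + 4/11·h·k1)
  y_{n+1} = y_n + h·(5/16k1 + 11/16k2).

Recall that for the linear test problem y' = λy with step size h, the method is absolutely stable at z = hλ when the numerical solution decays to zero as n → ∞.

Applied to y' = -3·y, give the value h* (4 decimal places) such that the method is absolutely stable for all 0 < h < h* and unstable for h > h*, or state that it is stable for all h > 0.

Set f=λy, z=hλ:
  k1=λy_n ⇒ h·k1=z·y_n;  k2=λ(1+4/11z)y_n ⇒ h·k2=z(1+4/11z)y_n
  y_{n+1}/y_n = 1 + 5/16z + 11/16z(1+4/11z) = 1 + z + 1/4z²
  R(z) = 1 + z + 1/4z².

Need |R(x)|<1, x<0.
x=-1.64: |R|=0.0324
R=1: x+1/4x²=0 ⇒ x=−4=-4.0000; min R=1−1/(4·1/4)=0.0000>−1
Confirm numerically:
  x=-3.697: |R|=0.71995 <1
  x=-3.582: |R|=0.62568 <1
  x=-3.283: |R|=0.41152 <1
  x=-2.889: |R|=0.19758 <1
  x=-4.341: |R|=1.37007 >1
  x=-4.138: |R|=1.14276 >1
Interval (-4.0000, 0).

(-4.0000,0); λ=-3 ⇒ h* = (4)/3 = 1.3333.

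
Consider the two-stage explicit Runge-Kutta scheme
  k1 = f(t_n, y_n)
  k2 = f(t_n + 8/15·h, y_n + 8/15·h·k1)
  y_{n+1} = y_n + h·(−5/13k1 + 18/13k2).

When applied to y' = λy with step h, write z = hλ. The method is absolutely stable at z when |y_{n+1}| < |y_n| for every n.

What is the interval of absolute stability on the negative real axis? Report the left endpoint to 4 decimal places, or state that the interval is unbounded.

(-1.3542, 0).

On y'=λy, z=hλ:
  k1=λy_n ⇒ h·k1=z·y_n;  k2=λ(1+8/15z)y_n ⇒ h·k2=z(1+8/15z)y_n
  y_{n+1}/y_n = 1 − 5/13z + 18/13z(1+8/15z) = 1 + z + 48/65z²
  so R(z) = 1 + z + 48/65z².

Find x<0 with |R(x)|<1.
x=-1.34: |R|=0.9860
R=1: x+48/65x²=0 ⇒ x=−65/48=-1.3542; min R=1−1/(4·48/65)=0.6615>−1
Confirm numerically:
  x=-1.160: |R|=0.83367 <1
  x=-0.967: |R|=0.72353 <1
  x=-0.648: |R|=0.66208 <1
  x=-1.832: |R|=1.64644 >1
  x=-1.417: |R|=1.06575 >1
So |R|<1 on (-1.3542, 0).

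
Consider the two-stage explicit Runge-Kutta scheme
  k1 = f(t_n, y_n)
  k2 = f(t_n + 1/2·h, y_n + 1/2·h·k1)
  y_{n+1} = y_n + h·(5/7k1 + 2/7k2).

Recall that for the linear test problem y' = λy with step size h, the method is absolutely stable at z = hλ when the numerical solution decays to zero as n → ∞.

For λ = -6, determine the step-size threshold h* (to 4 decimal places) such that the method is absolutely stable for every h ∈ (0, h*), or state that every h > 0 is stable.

(-7.0000,0); λ=-6 ⇒ h* = (7)/6 = 1.1667.

With y'=λy (z=hλ):
  k1=λy_n ⇒ h·k1=z·y_n;  k2=λ(1+1/2z)y_n ⇒ h·k2=z(1+1/2z)y_n
  y_{n+1}/y_n = 1 + 5/7z + 2/7z(1+1/2z) = 1 + z + 1/7z²
  R(z) = 1 + z + 1/7z².

Solve |R(x)|<1 on ℝ⁻.
x=-0.51: |R|=0.5272
R=1: x+1/7x²=0 ⇒ x=−7=-7.0000; min R=1−1/(4·1/7)=-0.7500>−1
Confirm numerically:
  x=-6.817: |R|=0.82178 <1
  x=-6.759: |R|=0.76730 <1
  x=-3.544: |R|=0.74972 <1
  x=-7.366: |R|=1.38514 >1
  x=-7.025: |R|=1.02509 >1
Interval (-7.0000, 0).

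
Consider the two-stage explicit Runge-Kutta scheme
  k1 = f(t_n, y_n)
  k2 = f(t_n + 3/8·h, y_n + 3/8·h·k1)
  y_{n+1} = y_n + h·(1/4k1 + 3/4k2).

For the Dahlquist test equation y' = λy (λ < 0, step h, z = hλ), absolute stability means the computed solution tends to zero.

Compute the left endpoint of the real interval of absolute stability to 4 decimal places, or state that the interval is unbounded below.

z* = -3.5556.

Set f=λy, z=hλ:
  k1=λy_n ⇒ h·k1=z·y_n;  k2=λ(1+3/8z)y_n ⇒ h·k2=z(1+3/8z)y_n
  y_{n+1}/y_n = 1 + 1/4z + 3/4z(1+3/8z) = 1 + z + 9/32z²
  Hence R(z) = 1 + z + 9/32z².

Solve |R(x)|<1 on ℝ⁻.
x=-0.35: |R|=0.6845
R=1: x+9/32x²=0 ⇒ x=−32/9=-3.5556; min R=1−1/(4·9/32)=0.1111>−1
Confirm numerically:
  x=-3.390: |R|=0.84215 <1
  x=-2.983: |R|=0.51964 <1
  x=-2.070: |R|=0.13513 <1
  x=-1.739: |R|=0.11153 <1
  x=-3.960: |R|=1.45045 >1
  x=-3.600: |R|=1.04500 >1
Interval (-3.5556, 0).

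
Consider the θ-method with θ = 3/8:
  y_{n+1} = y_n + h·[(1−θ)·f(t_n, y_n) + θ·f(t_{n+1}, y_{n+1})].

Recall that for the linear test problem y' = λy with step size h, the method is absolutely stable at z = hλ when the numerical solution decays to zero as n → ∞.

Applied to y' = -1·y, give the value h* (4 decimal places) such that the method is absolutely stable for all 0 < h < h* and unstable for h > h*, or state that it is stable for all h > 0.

With y'=λy (z=hλ):
  y_{n+1} = y_n + z·[5/8·y_n + 3/8·y_{n+1}] ⇒ (1 − 3/8z)y_{n+1} = (1 + 5/8z)y_n
  ⇒ R(z) = (1 + 5/8z)/(1 − 3/8z).

Boundary: |R(x)|=1, x<0.
x=-0.9: |R|=0.3271
R=−1: 1+5/8x = −1+3/8x ⇒ -1/4x=2 ⇒ x=2/(-1/4)=-8.0000
Confirm numerically:
  x=-6.864: |R|=0.92054 <1
  x=-6.157: |R|=0.86075 <1
  x=-4.195: |R|=0.63031 <1
  x=-8.349: |R|=1.02112 >1
  x=-8.191: |R|=1.01173 >1
So |R|<1 on (-8.0000, 0).

(-8.0000,0); λ=-1 ⇒ h* = (8)/1 = 8.0000.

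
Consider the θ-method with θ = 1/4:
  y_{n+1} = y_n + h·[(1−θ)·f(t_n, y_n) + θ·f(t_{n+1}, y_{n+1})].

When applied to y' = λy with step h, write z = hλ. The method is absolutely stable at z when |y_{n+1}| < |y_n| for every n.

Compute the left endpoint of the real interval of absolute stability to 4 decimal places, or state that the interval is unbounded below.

Set f=λy, z=hλ:
  y_{n+1} = y_n + z·[3/4·y_n + 1/4·y_{n+1}] ⇒ (1 − 1/4z)y_{n+1} = (1 + 3/4z)y_n
  Hence R(z) = (1 + 3/4z)/(1 − 1/4z).

Boundary: |R(x)|=1, x<0.
x=-0.45: |R|=0.5955
R=−1: 1+3/4x = −1+1/4x ⇒ -1/2x=2 ⇒ x=2/(-1/2)=-4.0000
Confirm numerically:
  x=-3.607: |R|=0.89667 <1
  x=-2.622: |R|=0.58381 <1
  x=-2.499: |R|=0.53808 <1
  x=-2.304: |R|=0.46193 <1
  x=-4.206: |R|=1.05021 >1
  x=-4.118: |R|=1.02907 >1
So |R|<1 on (-4.0000, 0).

z* = -4.0000.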